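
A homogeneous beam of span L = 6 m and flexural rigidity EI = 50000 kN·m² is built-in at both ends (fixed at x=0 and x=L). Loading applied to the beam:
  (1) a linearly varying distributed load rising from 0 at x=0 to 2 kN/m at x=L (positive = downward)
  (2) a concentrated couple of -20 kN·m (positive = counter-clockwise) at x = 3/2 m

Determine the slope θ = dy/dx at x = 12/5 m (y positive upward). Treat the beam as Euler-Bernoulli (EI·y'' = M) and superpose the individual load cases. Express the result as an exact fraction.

Load 1 — triangular load w₀=2 kN/m (0→w₀ over full span):
  θ_1 = -w₀(2x(L-x)(L-2x)(x+2L)+x²(L-x)²)/(120LEI) = -2·(2·(12/5)·(6-(12/5))·(6-2·(12/5))·((12/5)+2·6)+(12/5)²·(6-(12/5))²)/(120·6·50000) = -81/3906250 rad
Load 2 — applied couple M₀=-20 kN·m at a=3/2 m (b=L-a=9/2):
  θ_2 = (R_Ax²/2 - M_Ax - M₀(x-a))/EI  [x>a] with R_A=-15/4, M_A=15/4 = ((-15/4)·(12/5)²/2 - (15/4)·(12/5) - (-20)·((12/5)-(3/2)))/50000 = -9/250000 rad
Superposition: θ = Σ θ_i = -1773/31250000 rad ≈ -0.000057 rad

θ(12/5) = -1773/31250000 rad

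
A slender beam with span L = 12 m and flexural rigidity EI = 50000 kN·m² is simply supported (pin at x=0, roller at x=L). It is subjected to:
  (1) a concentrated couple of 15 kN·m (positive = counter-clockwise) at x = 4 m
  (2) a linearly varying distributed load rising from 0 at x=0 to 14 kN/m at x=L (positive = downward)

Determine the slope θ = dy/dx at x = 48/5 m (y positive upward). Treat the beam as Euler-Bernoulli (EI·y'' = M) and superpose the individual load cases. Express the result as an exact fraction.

Load 1 — applied couple M₀=15 kN·m at a=4 m (b=L-a=8):
  θ_1 = (M₀x²/(2L)-M₀(x-a)+C₁)/EI  [x>a] with C₁=M₀(3b²-L²)/(6L)=10 = (15·(48/5)²/(2·12)-15·((48/5)-4)+10)/50000 = -41/125000 rad
Load 2 — triangular load w₀=14 kN/m (0→w₀ over full span):
  θ_2 = -w₀(7L⁴-30L²x²+15x⁴)/(360LEI) = -14·(7·12⁴-30·12²·(48/5)²+15·(48/5)⁴)/(360·12·50000) = 15897/1953125 rad
Superposition: θ = Σ θ_i = 122051/15625000 rad ≈ 0.007811 rad

θ(48/5) = 122051/15625000 rad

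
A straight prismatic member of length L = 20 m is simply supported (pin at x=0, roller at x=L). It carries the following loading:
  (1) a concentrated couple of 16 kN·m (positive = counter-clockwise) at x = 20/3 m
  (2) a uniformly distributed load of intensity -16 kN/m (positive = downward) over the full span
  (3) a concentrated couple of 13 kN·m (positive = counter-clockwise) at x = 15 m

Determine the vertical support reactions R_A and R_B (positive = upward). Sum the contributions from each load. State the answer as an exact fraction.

Load 1 — applied couple M₀=16 kN·m at a=20/3 m (b=L-a=40/3):
  R_A = M₀/L = 16/20 = 4/5 kN
  R_B = -M₀/L = -16/20 = -4/5 kN
Load 2 — uniform load w=-16 kN/m over full span:
  R_A = wL/2 = (-16)·20/2 = -160 kN
  R_B = wL/2 = (-16)·20/2 = -160 kN
Load 3 — applied couple M₀=13 kN·m at a=15 m (b=L-a=5):
  R_A = M₀/L = 13/20 kN
  R_B = -M₀/L = -13/20 kN
Superposition: R_A = -3171/20 kN, R_B = -3229/20 kN

R_A = -3171/20 kN, R_B = -3229/20 kN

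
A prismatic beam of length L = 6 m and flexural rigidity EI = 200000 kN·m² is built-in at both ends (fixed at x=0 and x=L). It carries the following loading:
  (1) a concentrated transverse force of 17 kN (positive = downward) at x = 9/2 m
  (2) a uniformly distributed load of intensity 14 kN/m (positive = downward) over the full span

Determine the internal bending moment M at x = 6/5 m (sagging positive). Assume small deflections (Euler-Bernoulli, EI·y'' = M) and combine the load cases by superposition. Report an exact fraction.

Load 1 — point force P=17 kN at a=9/2 m (b=L-a=3/2):
  M_1 = Pb²(3a+b)x/L³ - Pab²/L²  [x≤a] = 17·(3/2)²·(3·(9/2)+(3/2))·(6/5)/6³ - 17·(9/2)·(3/2)²/6² = -51/32 kN·m
Load 2 — uniform load w=14 kN/m over full span:
  M_2 = wLx/2 - wL²/12 - wx²/2 = 14·6·(6/5)/2 - 14·6²/12 - 14·(6/5)²/2 = -42/25 kN·m
Superposition: M = Σ M_i = -2619/800 kN·m ≈ -3.273750 kN·m

M(6/5) = -2619/800 kN·m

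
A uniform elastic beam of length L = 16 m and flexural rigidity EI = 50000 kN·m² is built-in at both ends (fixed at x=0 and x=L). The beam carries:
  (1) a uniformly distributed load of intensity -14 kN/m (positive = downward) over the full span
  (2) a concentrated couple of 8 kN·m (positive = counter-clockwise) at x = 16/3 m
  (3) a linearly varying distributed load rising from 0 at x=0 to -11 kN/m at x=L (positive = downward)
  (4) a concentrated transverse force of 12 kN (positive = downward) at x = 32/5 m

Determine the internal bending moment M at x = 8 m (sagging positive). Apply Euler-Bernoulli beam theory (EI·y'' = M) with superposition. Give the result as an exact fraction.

M(8) = -14648/75 kN·m

Load 1 — uniform load w=-14 kN/m over full span:
  M_1 = wLx/2 - wL²/12 - wx²/2 = (-14)·16·8/2 - (-14)·16²/12 - (-14)·8²/2 = -448/3 kN·m
Load 2 — applied couple M₀=8 kN·m at a=16/3 m (b=L-a=32/3):
  M_2 = R_Ax - M_A - M₀  [x>a] with R_A=2/3, M_A=0 = (2/3)·8 - 0 - 8 = -8/3 kN·m
Load 3 — triangular load w₀=-11 kN/m (0→w₀ over full span):
  M_3 = 3w₀Lx/20 - w₀L²/30 - w₀x³/(6L) = 3·(-11)·16·8/20 - (-11)·16²/30 - (-11)·8³/(6·16) = -176/3 kN·m
Load 4 — point force P=12 kN at a=32/5 m (b=L-a=48/5):
  M_4 = Pa²(a+3b)(L-x)/L³ - Pa²b/L²  [x>a] = 12·(32/5)²·((32/5)+3·(48/5))·(16-8)/16³ - 12·(32/5)²·(48/5)/16² = 384/25 kN·m
Superposition: M = Σ M_i = -14648/75 kN·m ≈ -195.306667 kN·m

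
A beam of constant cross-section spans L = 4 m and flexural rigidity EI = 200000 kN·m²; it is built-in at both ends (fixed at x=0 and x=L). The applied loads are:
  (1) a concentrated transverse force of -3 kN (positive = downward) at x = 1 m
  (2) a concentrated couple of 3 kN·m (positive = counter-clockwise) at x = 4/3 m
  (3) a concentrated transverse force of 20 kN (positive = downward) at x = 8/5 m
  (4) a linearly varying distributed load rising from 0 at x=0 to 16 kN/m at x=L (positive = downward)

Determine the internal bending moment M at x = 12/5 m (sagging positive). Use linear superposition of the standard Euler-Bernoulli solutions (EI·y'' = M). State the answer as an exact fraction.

M(12/5) = 48523/6000 kN·m

Load 1 — point force P=-3 kN at a=1 m (b=L-a=3):
  M_1 = Pa²(a+3b)(L-x)/L³ - Pa²b/L²  [x>a] = (-3)·1²·(1+3·3)·(4-(12/5))/4³ - (-3)·1²·3/4² = -3/16 kN·m
Load 2 — applied couple M₀=3 kN·m at a=4/3 m (b=L-a=8/3):
  M_2 = R_Ax - M_A - M₀  [x>a] with R_A=1, M_A=0 = 1·(12/5) - 0 - 3 = -3/5 kN·m
Load 3 — point force P=20 kN at a=8/5 m (b=L-a=12/5):
  M_3 = Pa²(a+3b)(L-x)/L³ - Pa²b/L²  [x>a] = 20·(8/5)²·((8/5)+3·(12/5))·(4-(12/5))/4³ - 20·(8/5)²·(12/5)/4² = 448/125 kN·m
Load 4 — triangular load w₀=16 kN/m (0→w₀ over full span):
  M_4 = 3w₀Lx/20 - w₀L²/30 - w₀x³/(6L) = 3·16·4·(12/5)/20 - 16·4²/30 - 16·(12/5)³/(6·4) = 1984/375 kN·m
Superposition: M = Σ M_i = 48523/6000 kN·m ≈ 8.087167 kN·m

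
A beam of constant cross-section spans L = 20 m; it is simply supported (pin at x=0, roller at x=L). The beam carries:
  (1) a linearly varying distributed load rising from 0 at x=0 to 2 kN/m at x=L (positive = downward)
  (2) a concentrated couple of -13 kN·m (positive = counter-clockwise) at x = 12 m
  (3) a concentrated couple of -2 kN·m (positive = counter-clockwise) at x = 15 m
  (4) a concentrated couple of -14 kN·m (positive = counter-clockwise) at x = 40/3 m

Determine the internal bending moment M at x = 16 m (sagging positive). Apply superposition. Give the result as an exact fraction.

Load 1 — triangular load w₀=2 kN/m (0→w₀ over full span):
  M_1 = w₀Lx/6 - w₀x³/(6L) = 2·20·16/6 - 2·16³/(6·20) = 192/5 kN·m
Load 2 — applied couple M₀=-13 kN·m at a=12 m (b=L-a=8):
  M_2 = M₀x/L - M₀  [x>a] = (-13)·16/20 - (-13) = 13/5 kN·m
Load 3 — applied couple M₀=-2 kN·m at a=15 m (b=L-a=5):
  M_3 = M₀x/L - M₀  [x>a] = (-2)·16/20 - (-2) = 2/5 kN·m
Load 4 — applied couple M₀=-14 kN·m at a=40/3 m (b=L-a=20/3):
  M_4 = M₀x/L - M₀  [x>a] = (-14)·16/20 - (-14) = 14/5 kN·m
Superposition: M = Σ M_i = 221/5 kN·m ≈ 44.200000 kN·m

M(16) = 221/5 kN·m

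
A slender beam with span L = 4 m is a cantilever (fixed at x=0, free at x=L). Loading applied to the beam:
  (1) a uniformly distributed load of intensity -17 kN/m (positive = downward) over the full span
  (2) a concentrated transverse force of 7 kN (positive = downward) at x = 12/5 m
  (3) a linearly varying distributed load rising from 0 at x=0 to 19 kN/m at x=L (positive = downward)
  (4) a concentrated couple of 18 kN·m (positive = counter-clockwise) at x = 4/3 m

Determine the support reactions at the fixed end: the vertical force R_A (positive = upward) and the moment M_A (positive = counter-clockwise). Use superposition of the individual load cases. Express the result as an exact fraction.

R_A = -23 kN, M_A = -538/15 kN·m

Load 1 — uniform load w=-17 kN/m over full span:
  R_A = wL = (-17)·4 = -68 kN
  M_A = wL²/2 = (-17)·4²/2 = -136 kN·m
Load 2 — point force P=7 kN at a=12/5 m (b=L-a=8/5):
  R_A = P = 7 kN
  M_A = Pa = 7·(12/5) = 84/5 kN·m
Load 3 — triangular load w₀=19 kN/m (0→w₀ over full span):
  R_A = w₀L/2 = 19·4/2 = 38 kN
  M_A = w₀L²/3 = 19·4²/3 = 304/3 kN·m
Load 4 — applied couple M₀=18 kN·m at a=4/3 m (b=L-a=8/3):
  R_A = 0 kN
  M_A = -M₀ = -18 kN·m
Superposition: R_A = -23 kN, M_A = -538/15 kN·m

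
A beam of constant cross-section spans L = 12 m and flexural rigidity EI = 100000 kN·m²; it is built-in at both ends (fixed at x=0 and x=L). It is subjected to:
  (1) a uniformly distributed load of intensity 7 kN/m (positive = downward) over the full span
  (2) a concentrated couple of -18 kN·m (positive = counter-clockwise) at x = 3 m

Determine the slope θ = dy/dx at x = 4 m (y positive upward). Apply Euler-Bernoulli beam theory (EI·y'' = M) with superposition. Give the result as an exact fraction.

θ(4) = -251/300000 rad

Load 1 — uniform load w=7 kN/m over full span:
  θ_1 = -wx(L-x)(L-2x)/(12EI) = -7·4·(12-4)·(12-2·4)/(12·100000) = -7/9375 rad
Load 2 — applied couple M₀=-18 kN·m at a=3 m (b=L-a=9):
  θ_2 = (R_Ax²/2 - M_Ax - M₀(x-a))/EI  [x>a] with R_A=-27/16, M_A=27/8 = ((-27/16)·4²/2 - (27/8)·4 - (-18)·(4-3))/100000 = -9/100000 rad
Superposition: θ = Σ θ_i = -251/300000 rad ≈ -0.000837 rad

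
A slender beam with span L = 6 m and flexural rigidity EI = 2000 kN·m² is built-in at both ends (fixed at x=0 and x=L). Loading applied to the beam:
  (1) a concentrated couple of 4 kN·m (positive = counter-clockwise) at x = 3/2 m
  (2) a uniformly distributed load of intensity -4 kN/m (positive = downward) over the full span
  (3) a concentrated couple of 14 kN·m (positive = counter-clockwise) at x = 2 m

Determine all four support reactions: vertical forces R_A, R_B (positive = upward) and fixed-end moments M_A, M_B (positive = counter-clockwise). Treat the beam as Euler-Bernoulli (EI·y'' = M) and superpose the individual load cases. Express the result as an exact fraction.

Load 1 — applied couple M₀=4 kN·m at a=3/2 m (b=L-a=9/2):
  R_A = 6M₀ab/L³ = 6·4·(3/2)·(9/2)/6³ = 3/4 kN
  M_A = M₀b(2a-b)/L² = 4·(9/2)·(2·(3/2)-(9/2))/6² = -3/4 kN·m
  R_B = -6M₀ab/L³ = -6·4·(3/2)·(9/2)/6³ = -3/4 kN
  M_B = M₀a(2b-a)/L² = 4·(3/2)·(2·(9/2)-(3/2))/6² = 5/4 kN·m
Load 2 — uniform load w=-4 kN/m over full span:
  R_A = wL/2 = (-4)·6/2 = -12 kN
  M_A = wL²/12 = (-4)·6²/12 = -12 kN·m
  R_B = wL/2 = (-4)·6/2 = -12 kN
  M_B = -wL²/12 = -(-4)·6²/12 = 12 kN·m
Load 3 — applied couple M₀=14 kN·m at a=2 m (b=L-a=4):
  R_A = 6M₀ab/L³ = 6·14·2·4/6³ = 28/9 kN
  M_A = M₀b(2a-b)/L² = 14·4·(2·2-4)/6² = 0 kN·m
  R_B = -6M₀ab/L³ = -6·14·2·4/6³ = -28/9 kN
  M_B = M₀a(2b-a)/L² = 14·2·(2·4-2)/6² = 14/3 kN·m
Superposition: R_A = -293/36 kN, M_A = -51/4 kN·m, R_B = -571/36 kN, M_B = 215/12 kN·m

R_A = -293/36 kN, M_A = -51/4 kN·m, R_B = -571/36 kN, M_B = 215/12 kN·m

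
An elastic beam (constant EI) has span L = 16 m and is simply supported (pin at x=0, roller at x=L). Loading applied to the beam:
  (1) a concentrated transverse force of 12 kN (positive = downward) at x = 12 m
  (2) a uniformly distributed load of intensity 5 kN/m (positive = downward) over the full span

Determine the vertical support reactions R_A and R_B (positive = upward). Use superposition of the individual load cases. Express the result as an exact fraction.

Load 1 — point force P=12 kN at a=12 m (b=L-a=4):
  R_A = Pb/L = 12·4/16 = 3 kN
  R_B = Pa/L = 12·12/16 = 9 kN
Load 2 — uniform load w=5 kN/m over full span:
  R_A = wL/2 = 5·16/2 = 40 kN
  R_B = wL/2 = 5·16/2 = 40 kN
Superposition: R_A = 43 kN, R_B = 49 kN

R_A = 43 kN, R_B = 49 kN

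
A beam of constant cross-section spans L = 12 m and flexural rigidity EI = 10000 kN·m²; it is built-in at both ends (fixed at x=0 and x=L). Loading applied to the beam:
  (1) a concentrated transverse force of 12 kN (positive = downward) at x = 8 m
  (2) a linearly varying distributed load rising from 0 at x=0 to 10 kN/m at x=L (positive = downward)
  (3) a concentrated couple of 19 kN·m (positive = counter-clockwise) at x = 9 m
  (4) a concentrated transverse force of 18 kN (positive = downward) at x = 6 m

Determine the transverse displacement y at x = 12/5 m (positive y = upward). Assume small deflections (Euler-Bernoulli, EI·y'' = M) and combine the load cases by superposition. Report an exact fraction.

y(12/5) = -1193081/62500000 m

Load 1 — point force P=12 kN at a=8 m (b=L-a=4):
  y_1 = -Pb²x²(3aL-(3a+b)x)/(6L³EI)  [x≤a] = -12·4²·(12/5)²·(3·8·12-(3·8+4)·(12/5))/(6·12³·10000) = -184/78125 m
Load 2 — triangular load w₀=10 kN/m (0→w₀ over full span):
  y_2 = -w₀x²(L-x)²(x+2L)/(120LEI) = -10·(12/5)²·(12-(12/5))²·((12/5)+2·12)/(120·12·10000) = -19008/1953125 m
Load 3 — applied couple M₀=19 kN·m at a=9 m (b=L-a=3):
  y_3 = (R_Ax³/6 - M_Ax²/2)/EI  [x≤a] with R_A=57/32, M_A=95/16 = ((57/32)·(12/5)³/6 - (95/16)·(12/5)²/2)/10000 = -3249/2500000 m
Load 4 — point force P=18 kN at a=6 m (b=L-a=6):
  y_4 = -Pb²x²(3aL-(3a+b)x)/(6L³EI)  [x≤a] = -18·6²·(12/5)²·(3·6·12-(3·6+6)·(12/5))/(6·12³·10000) = -891/156250 m
Superposition: y = Σ y_i = -1193081/62500000 m ≈ -0.019089 m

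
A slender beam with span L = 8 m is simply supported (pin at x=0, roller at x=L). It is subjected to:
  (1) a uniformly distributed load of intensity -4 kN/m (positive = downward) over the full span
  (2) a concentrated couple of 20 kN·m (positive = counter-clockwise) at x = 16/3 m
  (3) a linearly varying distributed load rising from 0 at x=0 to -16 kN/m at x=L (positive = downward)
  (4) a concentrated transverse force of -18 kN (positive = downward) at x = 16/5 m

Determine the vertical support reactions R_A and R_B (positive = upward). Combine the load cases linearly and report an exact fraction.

Load 1 — uniform load w=-4 kN/m over full span:
  R_A = wL/2 = (-4)·8/2 = -16 kN
  R_B = wL/2 = (-4)·8/2 = -16 kN
Load 2 — applied couple M₀=20 kN·m at a=16/3 m (b=L-a=8/3):
  R_A = M₀/L = 20/8 = 5/2 kN
  R_B = -M₀/L = -20/8 = -5/2 kN
Load 3 — triangular load w₀=-16 kN/m (0→w₀ over full span):
  R_A = w₀L/6 = (-16)·8/6 = -64/3 kN
  R_B = w₀L/3 = (-16)·8/3 = -128/3 kN
Load 4 — point force P=-18 kN at a=16/5 m (b=L-a=24/5):
  R_A = Pb/L = (-18)·(24/5)/8 = -54/5 kN
  R_B = Pa/L = (-18)·(16/5)/8 = -36/5 kN
Superposition: R_A = -1369/30 kN, R_B = -2051/30 kN

R_A = -1369/30 kN, R_B = -2051/30 kN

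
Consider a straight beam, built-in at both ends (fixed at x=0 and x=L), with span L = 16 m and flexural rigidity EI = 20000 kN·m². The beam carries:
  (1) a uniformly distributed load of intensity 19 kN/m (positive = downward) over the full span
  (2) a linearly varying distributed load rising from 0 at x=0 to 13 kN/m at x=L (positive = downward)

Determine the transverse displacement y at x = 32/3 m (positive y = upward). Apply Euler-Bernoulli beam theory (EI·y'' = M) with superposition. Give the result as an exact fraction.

y(32/3) = -398336/2278125 m

Load 1 — uniform load w=19 kN/m over full span:
  y_1 = -wx²(L-x)²/(24EI) = -19·(32/3)²·(16-(32/3))²/(24·20000) = -19456/151875 m
Load 2 — triangular load w₀=13 kN/m (0→w₀ over full span):
  y_2 = -w₀x²(L-x)²(x+2L)/(120LEI) = -13·(32/3)²·(16-(32/3))²·((32/3)+2·16)/(120·16·20000) = -106496/2278125 m
Superposition: y = Σ y_i = -398336/2278125 m ≈ -0.174853 m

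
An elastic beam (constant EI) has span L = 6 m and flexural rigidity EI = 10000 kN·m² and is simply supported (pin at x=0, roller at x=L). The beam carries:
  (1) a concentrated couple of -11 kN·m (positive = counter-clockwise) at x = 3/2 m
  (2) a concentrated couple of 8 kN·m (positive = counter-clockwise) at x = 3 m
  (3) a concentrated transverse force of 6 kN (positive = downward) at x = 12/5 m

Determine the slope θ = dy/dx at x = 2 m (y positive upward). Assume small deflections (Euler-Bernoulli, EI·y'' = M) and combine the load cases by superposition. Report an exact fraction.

Load 1 — applied couple M₀=-11 kN·m at a=3/2 m (b=L-a=9/2):
  θ_1 = (M₀x²/(2L)-M₀(x-a)+C₁)/EI  [x>a] with C₁=M₀(3b²-L²)/(6L)=-121/16 = ((-11)·2²/(2·6)-(-11)·(2-(3/2))+(-121/16))/10000 = -11/19200 rad
Load 2 — applied couple M₀=8 kN·m at a=3 m (b=L-a=3):
  θ_2 = (M₀x²/(2L)+C₁)/EI  [x≤a] with C₁=M₀(3b²-L²)/(6L)=-2 = (8·2²/(2·6)+(-2))/10000 = 1/15000 rad
Load 3 — point force P=6 kN at a=12/5 m (b=L-a=18/5):
  θ_3 = -Pb(L²-b²-3x²)/(6LEI)  [x≤a] = -6·(18/5)·(6²-(18/5)²-3·2²)/(6·6·10000) = -207/312500 rad
Superposition: θ = Σ θ_i = -23373/20000000 rad ≈ -0.001169 rad

θ(2) = -23373/20000000 rad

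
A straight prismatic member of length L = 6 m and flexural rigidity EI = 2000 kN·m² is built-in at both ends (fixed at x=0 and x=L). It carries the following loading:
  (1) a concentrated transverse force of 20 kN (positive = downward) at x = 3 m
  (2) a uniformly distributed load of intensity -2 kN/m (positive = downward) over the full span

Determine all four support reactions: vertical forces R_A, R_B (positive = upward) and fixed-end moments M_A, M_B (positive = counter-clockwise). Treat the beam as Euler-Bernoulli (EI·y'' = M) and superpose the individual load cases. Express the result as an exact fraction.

Load 1 — point force P=20 kN at a=3 m (b=L-a=3):
  R_A = Pb²(3a+b)/L³ = 20·3²·(3·3+3)/6³ = 10 kN
  M_A = Pab²/L² = 20·3·3²/6² = 15 kN·m
  R_B = Pa²(a+3b)/L³ = 20·3²·(3+3·3)/6³ = 10 kN
  M_B = -Pa²b/L² = -20·3²·3/6² = -15 kN·m
Load 2 — uniform load w=-2 kN/m over full span:
  R_A = wL/2 = (-2)·6/2 = -6 kN
  M_A = wL²/12 = (-2)·6²/12 = -6 kN·m
  R_B = wL/2 = (-2)·6/2 = -6 kN
  M_B = -wL²/12 = -(-2)·6²/12 = 6 kN·m
Superposition: R_A = 4 kN, M_A = 9 kN·m, R_B = 4 kN, M_B = -9 kN·m

R_A = 4 kN, M_A = 9 kN·m, R_B = 4 kN, M_B = -9 kN·m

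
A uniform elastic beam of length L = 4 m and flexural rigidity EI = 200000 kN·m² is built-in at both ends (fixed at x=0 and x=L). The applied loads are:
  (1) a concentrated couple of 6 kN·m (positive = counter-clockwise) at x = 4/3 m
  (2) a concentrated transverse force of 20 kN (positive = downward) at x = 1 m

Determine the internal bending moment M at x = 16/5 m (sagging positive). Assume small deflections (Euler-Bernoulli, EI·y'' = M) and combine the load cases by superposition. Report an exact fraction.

Load 1 — applied couple M₀=6 kN·m at a=4/3 m (b=L-a=8/3):
  M_1 = R_Ax - M_A - M₀  [x>a] with R_A=2, M_A=0 = 2·(16/5) - 0 - 6 = 2/5 kN·m
Load 2 — point force P=20 kN at a=1 m (b=L-a=3):
  M_2 = Pa²(a+3b)(L-x)/L³ - Pa²b/L²  [x>a] = 20·1²·(1+3·3)·(4-(16/5))/4³ - 20·1²·3/4² = -5/4 kN·m
Superposition: M = Σ M_i = -17/20 kN·m ≈ -0.850000 kN·m

M(16/5) = -17/20 kN·m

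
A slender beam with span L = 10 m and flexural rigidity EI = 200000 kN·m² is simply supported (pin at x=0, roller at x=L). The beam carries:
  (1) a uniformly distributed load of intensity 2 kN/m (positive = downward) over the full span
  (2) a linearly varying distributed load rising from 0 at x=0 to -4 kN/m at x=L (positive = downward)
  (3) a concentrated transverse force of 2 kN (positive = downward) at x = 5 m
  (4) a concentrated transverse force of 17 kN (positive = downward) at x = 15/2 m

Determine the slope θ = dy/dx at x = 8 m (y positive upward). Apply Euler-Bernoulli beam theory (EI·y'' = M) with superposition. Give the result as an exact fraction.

Load 1 — uniform load w=2 kN/m over full span:
  θ_1 = -w(L³-6Lx²+4x³)/(24EI) = -2·(10³-6·10·8²+4·8³)/(24·200000) = 33/100000 rad
Load 2 — triangular load w₀=-4 kN/m (0→w₀ over full span):
  θ_2 = -w₀(7L⁴-30L²x²+15x⁴)/(360LEI) = -(-4)·(7·10⁴-30·10²·8²+15·8⁴)/(360·10·200000) = -757/2250000 rad
Load 3 — point force P=2 kN at a=5 m (b=L-a=5):
  θ_3 = -Pa(2L²-6Lx+3x²+a²)/(6LEI)  [x>a] = -2·5·(2·10²-6·10·8+3·8²+5²)/(6·10·200000) = 21/400000 rad
Load 4 — point force P=17 kN at a=15/2 m (b=L-a=5/2):
  θ_4 = -Pa(2L²-6Lx+3x²+a²)/(6LEI)  [x>a] = -17·(15/2)·(2·10²-6·10·8+3·8²+(15/2)²)/(6·10·200000) = 2159/6400000 rad
Superposition: θ = Σ θ_i = 110419/288000000 rad ≈ 0.000383 rad

θ(8) = 110419/288000000 rad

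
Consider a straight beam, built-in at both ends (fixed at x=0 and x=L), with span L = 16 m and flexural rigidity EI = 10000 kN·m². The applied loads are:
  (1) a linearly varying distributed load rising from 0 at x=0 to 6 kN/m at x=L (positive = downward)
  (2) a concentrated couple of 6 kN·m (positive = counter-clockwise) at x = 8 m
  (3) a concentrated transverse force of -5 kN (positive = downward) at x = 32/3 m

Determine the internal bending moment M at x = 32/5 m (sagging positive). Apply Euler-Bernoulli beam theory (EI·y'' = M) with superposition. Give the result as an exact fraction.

M(32/5) = 164063/6750 kN·m

Load 1 — triangular load w₀=6 kN/m (0→w₀ over full span):
  M_1 = 3w₀Lx/20 - w₀L²/30 - w₀x³/(6L) = 3·6·16·(32/5)/20 - 6·16²/30 - 6·(32/5)³/(6·16) = 3072/125 kN·m
Load 2 — applied couple M₀=6 kN·m at a=8 m (b=L-a=8):
  M_2 = R_Ax - M_A  [x≤a] with R_A=9/16, M_A=3/2 = (9/16)·(32/5) - (3/2) = 21/10 kN·m
Load 3 — point force P=-5 kN at a=32/3 m (b=L-a=16/3):
  M_3 = Pb²(3a+b)x/L³ - Pab²/L²  [x≤a] = (-5)·(16/3)²·(3·(32/3)+(16/3))·(32/5)/16³ - (-5)·(32/3)·(16/3)²/16² = -64/27 kN·m
Superposition: M = Σ M_i = 164063/6750 kN·m ≈ 24.305630 kN·m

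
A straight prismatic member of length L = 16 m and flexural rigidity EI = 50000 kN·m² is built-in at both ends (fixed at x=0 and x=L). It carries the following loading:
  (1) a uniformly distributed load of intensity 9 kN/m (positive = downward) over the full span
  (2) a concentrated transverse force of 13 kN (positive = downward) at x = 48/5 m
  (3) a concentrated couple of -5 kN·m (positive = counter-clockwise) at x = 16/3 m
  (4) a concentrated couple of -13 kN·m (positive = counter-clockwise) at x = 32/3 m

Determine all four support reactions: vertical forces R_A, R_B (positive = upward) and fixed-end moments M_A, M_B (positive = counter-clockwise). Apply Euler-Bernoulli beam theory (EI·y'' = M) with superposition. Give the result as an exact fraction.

R_A = 18769/250 kN, M_A = 77863/375 kN·m, R_B = 20481/250 kN, M_B = -83857/375 kN·m

Load 1 — uniform load w=9 kN/m over full span:
  R_A = wL/2 = 9·16/2 = 72 kN
  M_A = wL²/12 = 9·16²/12 = 192 kN·m
  R_B = wL/2 = 9·16/2 = 72 kN
  M_B = -wL²/12 = -9·16²/12 = -192 kN·m
Load 2 — point force P=13 kN at a=48/5 m (b=L-a=32/5):
  R_A = Pb²(3a+b)/L³ = 13·(32/5)²·(3·(48/5)+(32/5))/16³ = 572/125 kN
  M_A = Pab²/L² = 13·(48/5)·(32/5)²/16² = 2496/125 kN·m
  R_B = Pa²(a+3b)/L³ = 13·(48/5)²·((48/5)+3·(32/5))/16³ = 1053/125 kN
  M_B = -Pa²b/L² = -13·(48/5)²·(32/5)/16² = -3744/125 kN·m
Load 3 — applied couple M₀=-5 kN·m at a=16/3 m (b=L-a=32/3):
  R_A = 6M₀ab/L³ = 6·(-5)·(16/3)·(32/3)/16³ = -5/12 kN
  M_A = M₀b(2a-b)/L² = (-5)·(32/3)·(2·(16/3)-(32/3))/16² = 0 kN·m
  R_B = -6M₀ab/L³ = -6·(-5)·(16/3)·(32/3)/16³ = 5/12 kN
  M_B = M₀a(2b-a)/L² = (-5)·(16/3)·(2·(32/3)-(16/3))/16² = -5/3 kN·m
Load 4 — applied couple M₀=-13 kN·m at a=32/3 m (b=L-a=16/3):
  R_A = 6M₀ab/L³ = 6·(-13)·(32/3)·(16/3)/16³ = -13/12 kN
  M_A = M₀b(2a-b)/L² = (-13)·(16/3)·(2·(32/3)-(16/3))/16² = -13/3 kN·m
  R_B = -6M₀ab/L³ = -6·(-13)·(32/3)·(16/3)/16³ = 13/12 kN
  M_B = M₀a(2b-a)/L² = (-13)·(32/3)·(2·(16/3)-(32/3))/16² = 0 kN·m
Superposition: R_A = 18769/250 kN, M_A = 77863/375 kN·m, R_B = 20481/250 kN, M_B = -83857/375 kN·m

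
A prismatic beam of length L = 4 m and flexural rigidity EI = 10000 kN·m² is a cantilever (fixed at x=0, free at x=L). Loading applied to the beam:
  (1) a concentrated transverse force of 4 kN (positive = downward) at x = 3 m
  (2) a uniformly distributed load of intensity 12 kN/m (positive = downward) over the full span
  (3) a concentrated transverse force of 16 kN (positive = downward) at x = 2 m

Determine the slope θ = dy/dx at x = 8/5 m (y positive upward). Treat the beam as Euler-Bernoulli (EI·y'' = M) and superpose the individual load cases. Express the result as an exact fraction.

θ(8/5) = -1134/78125 rad

Load 1 — point force P=4 kN at a=3 m (b=L-a=1):
  θ_1 = -Px(2a-x)/(2EI)  [x≤a] = -4·(8/5)·(2·3-(8/5))/(2·10000) = -22/15625 rad
Load 2 — uniform load w=12 kN/m over full span:
  θ_2 = -wx(x²-3Lx+3L²)/(6EI) = -12·(8/5)·((8/5)²-3·4·(8/5)+3·4²)/(6·10000) = -784/78125 rad
Load 3 — point force P=16 kN at a=2 m (b=L-a=2):
  θ_3 = -Px(2a-x)/(2EI)  [x≤a] = -16·(8/5)·(2·2-(8/5))/(2·10000) = -48/15625 rad
Superposition: θ = Σ θ_i = -1134/78125 rad ≈ -0.014515 rad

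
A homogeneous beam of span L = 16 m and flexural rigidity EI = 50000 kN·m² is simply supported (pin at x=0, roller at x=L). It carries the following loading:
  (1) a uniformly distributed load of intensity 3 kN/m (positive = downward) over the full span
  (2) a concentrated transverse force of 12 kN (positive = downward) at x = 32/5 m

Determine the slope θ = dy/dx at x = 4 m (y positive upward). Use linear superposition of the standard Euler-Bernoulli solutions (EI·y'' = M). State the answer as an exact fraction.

θ(4) = -3836/390625 rad

Load 1 — uniform load w=3 kN/m over full span:
  θ_1 = -w(L³-6Lx²+4x³)/(24EI) = -3·(16³-6·16·4²+4·4³)/(24·50000) = -22/3125 rad
Load 2 — point force P=12 kN at a=32/5 m (b=L-a=48/5):
  θ_2 = -Pb(L²-b²-3x²)/(6LEI)  [x≤a] = -12·(48/5)·(16²-(48/5)²-3·4²)/(6·16·50000) = -1086/390625 rad
Superposition: θ = Σ θ_i = -3836/390625 rad ≈ -0.009820 rad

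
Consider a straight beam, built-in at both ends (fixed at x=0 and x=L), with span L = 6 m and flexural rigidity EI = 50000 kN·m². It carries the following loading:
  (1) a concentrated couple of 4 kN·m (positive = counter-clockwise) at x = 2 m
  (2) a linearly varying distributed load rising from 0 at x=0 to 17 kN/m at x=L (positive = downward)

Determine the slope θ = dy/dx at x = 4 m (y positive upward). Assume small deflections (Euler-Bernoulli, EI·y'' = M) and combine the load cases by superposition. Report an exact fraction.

θ(4) = 109/562500 rad

Load 1 — applied couple M₀=4 kN·m at a=2 m (b=L-a=4):
  θ_1 = (R_Ax²/2 - M_Ax - M₀(x-a))/EI  [x>a] with R_A=8/9, M_A=0 = ((8/9)·4²/2 - 0·4 - 4·(4-2))/50000 = -1/56250 rad
Load 2 — triangular load w₀=17 kN/m (0→w₀ over full span):
  θ_2 = -w₀(2x(L-x)(L-2x)(x+2L)+x²(L-x)²)/(120LEI) = -17·(2·4·(6-4)·(6-2·4)·(4+2·6)+4²·(6-4)²)/(120·6·50000) = 119/562500 rad
Superposition: θ = Σ θ_i = 109/562500 rad ≈ 0.000194 rad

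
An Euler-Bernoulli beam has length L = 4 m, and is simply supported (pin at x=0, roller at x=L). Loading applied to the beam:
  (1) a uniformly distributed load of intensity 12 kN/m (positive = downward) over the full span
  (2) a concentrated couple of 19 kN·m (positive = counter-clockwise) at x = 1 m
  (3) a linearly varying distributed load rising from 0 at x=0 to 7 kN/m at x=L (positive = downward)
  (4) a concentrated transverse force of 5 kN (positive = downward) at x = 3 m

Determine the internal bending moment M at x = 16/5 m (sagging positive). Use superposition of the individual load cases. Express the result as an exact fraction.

Load 1 — uniform load w=12 kN/m over full span:
  M_1 = wx(L-x)/2 = 12·(16/5)·(4-(16/5))/2 = 384/25 kN·m
Load 2 — applied couple M₀=19 kN·m at a=1 m (b=L-a=3):
  M_2 = M₀x/L - M₀  [x>a] = 19·(16/5)/4 - 19 = -19/5 kN·m
Load 3 — triangular load w₀=7 kN/m (0→w₀ over full span):
  M_3 = w₀Lx/6 - w₀x³/(6L) = 7·4·(16/5)/6 - 7·(16/5)³/(6·4) = 672/125 kN·m
Load 4 — point force P=5 kN at a=3 m (b=L-a=1):
  M_4 = Pa(L-x)/L  [x>a] = 5·3·(4-(16/5))/4 = 3 kN·m
Superposition: M = Σ M_i = 2492/125 kN·m ≈ 19.936000 kN·m

M(16/5) = 2492/125 kN·m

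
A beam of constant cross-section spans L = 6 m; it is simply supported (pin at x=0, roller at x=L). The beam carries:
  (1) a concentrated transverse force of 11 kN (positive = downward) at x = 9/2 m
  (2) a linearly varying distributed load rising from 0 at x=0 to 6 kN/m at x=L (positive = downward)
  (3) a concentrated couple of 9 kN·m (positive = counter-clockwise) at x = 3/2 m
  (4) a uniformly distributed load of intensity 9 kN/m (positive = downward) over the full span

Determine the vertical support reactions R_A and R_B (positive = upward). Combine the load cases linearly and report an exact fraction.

R_A = 149/4 kN, R_B = 183/4 kN

Load 1 — point force P=11 kN at a=9/2 m (b=L-a=3/2):
  R_A = Pb/L = 11·(3/2)/6 = 11/4 kN
  R_B = Pa/L = 11·(9/2)/6 = 33/4 kN
Load 2 — triangular load w₀=6 kN/m (0→w₀ over full span):
  R_A = w₀L/6 = 6·6/6 = 6 kN
  R_B = w₀L/3 = 6·6/3 = 12 kN
Load 3 — applied couple M₀=9 kN·m at a=3/2 m (b=L-a=9/2):
  R_A = M₀/L = 9/6 = 3/2 kN
  R_B = -M₀/L = -9/6 = -3/2 kN
Load 4 — uniform load w=9 kN/m over full span:
  R_A = wL/2 = 9·6/2 = 27 kN
  R_B = wL/2 = 9·6/2 = 27 kN
Superposition: R_A = 149/4 kN, R_B = 183/4 kN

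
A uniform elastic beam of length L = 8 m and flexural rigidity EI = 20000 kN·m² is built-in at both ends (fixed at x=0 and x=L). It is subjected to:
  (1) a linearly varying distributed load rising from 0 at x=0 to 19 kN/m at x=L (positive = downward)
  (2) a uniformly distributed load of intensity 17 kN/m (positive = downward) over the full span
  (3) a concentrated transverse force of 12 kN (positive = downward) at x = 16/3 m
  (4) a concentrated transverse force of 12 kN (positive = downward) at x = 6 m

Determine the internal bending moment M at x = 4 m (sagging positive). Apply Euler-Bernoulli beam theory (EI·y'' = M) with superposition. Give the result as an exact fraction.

Load 1 — triangular load w₀=19 kN/m (0→w₀ over full span):
  M_1 = 3w₀Lx/20 - w₀L²/30 - w₀x³/(6L) = 3·19·8·4/20 - 19·8²/30 - 19·4³/(6·8) = 76/3 kN·m
Load 2 — uniform load w=17 kN/m over full span:
  M_2 = wLx/2 - wL²/12 - wx²/2 = 17·8·4/2 - 17·8²/12 - 17·4²/2 = 136/3 kN·m
Load 3 — point force P=12 kN at a=16/3 m (b=L-a=8/3):
  M_3 = Pb²(3a+b)x/L³ - Pab²/L²  [x≤a] = 12·(8/3)²·(3·(16/3)+(8/3))·4/8³ - 12·(16/3)·(8/3)²/8² = 16/3 kN·m
Load 4 — point force P=12 kN at a=6 m (b=L-a=2):
  M_4 = Pb²(3a+b)x/L³ - Pab²/L²  [x≤a] = 12·2²·(3·6+2)·4/8³ - 12·6·2²/8² = 3 kN·m
Superposition: M = Σ M_i = 79 kN·m ≈ 79.000000 kN·m

M(4) = 79 kN·m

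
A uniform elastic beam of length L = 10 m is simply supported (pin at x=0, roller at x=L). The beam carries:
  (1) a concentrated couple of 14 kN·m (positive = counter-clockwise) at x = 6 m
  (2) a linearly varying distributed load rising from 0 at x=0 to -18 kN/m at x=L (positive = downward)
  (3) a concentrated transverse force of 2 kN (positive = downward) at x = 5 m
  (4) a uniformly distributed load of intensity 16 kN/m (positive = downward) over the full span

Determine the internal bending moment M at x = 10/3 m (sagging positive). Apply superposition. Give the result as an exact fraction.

M(10/3) = 872/9 kN·m

Load 1 — applied couple M₀=14 kN·m at a=6 m (b=L-a=4):
  M_1 = M₀x/L  [x≤a] = 14·(10/3)/10 = 14/3 kN·m
Load 2 — triangular load w₀=-18 kN/m (0→w₀ over full span):
  M_2 = w₀Lx/6 - w₀x³/(6L) = (-18)·10·(10/3)/6 - (-18)·(10/3)³/(6·10) = -800/9 kN·m
Load 3 — point force P=2 kN at a=5 m (b=L-a=5):
  M_3 = Pbx/L  [x≤a] = 2·5·(10/3)/10 = 10/3 kN·m
Load 4 — uniform load w=16 kN/m over full span:
  M_4 = wx(L-x)/2 = 16·(10/3)·(10-(10/3))/2 = 1600/9 kN·m
Superposition: M = Σ M_i = 872/9 kN·m ≈ 96.888889 kN·m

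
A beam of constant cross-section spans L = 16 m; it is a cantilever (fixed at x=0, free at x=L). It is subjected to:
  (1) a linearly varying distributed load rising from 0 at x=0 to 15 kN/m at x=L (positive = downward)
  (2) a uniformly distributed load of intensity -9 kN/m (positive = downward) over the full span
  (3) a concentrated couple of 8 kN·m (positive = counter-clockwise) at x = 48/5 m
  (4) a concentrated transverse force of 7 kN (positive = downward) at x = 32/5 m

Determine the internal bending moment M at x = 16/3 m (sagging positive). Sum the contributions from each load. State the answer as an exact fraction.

Load 1 — triangular load w₀=15 kN/m (0→w₀ over full span):
  M_1 = w₀Lx/2 - w₀L²/3 - w₀x³/(6L) = 15·16·(16/3)/2 - 15·16²/3 - 15·(16/3)³/(6·16) = -17920/27 kN·m
Load 2 — uniform load w=-9 kN/m over full span:
  M_2 = -w(L-x)²/2 = -(-9)·(16-(16/3))²/2 = 512 kN·m
Load 3 — applied couple M₀=8 kN·m at a=48/5 m (b=L-a=32/5):
  M_3 = M₀  [x≤a] = 8 = 8 kN·m
Load 4 — point force P=7 kN at a=32/5 m (b=L-a=48/5):
  M_4 = -P(a-x)  [x≤a] = -7·((32/5)-(16/3)) = -112/15 kN·m
Superposition: M = Σ M_i = -20408/135 kN·m ≈ -151.170370 kN·m

M(16/3) = -20408/135 kN·m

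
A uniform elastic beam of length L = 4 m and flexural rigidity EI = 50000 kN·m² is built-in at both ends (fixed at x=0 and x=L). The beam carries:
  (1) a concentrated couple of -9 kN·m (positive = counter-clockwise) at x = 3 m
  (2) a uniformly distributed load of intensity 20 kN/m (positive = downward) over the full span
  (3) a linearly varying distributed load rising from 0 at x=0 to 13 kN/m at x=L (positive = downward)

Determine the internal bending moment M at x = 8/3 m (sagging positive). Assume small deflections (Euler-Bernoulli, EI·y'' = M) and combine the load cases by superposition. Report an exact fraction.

Load 1 — applied couple M₀=-9 kN·m at a=3 m (b=L-a=1):
  M_1 = R_Ax - M_A  [x≤a] with R_A=-81/32, M_A=-45/16 = (-81/32)·(8/3) - (-45/16) = -63/16 kN·m
Load 2 — uniform load w=20 kN/m over full span:
  M_2 = wLx/2 - wL²/12 - wx²/2 = 20·4·(8/3)/2 - 20·4²/12 - 20·(8/3)²/2 = 80/9 kN·m
Load 3 — triangular load w₀=13 kN/m (0→w₀ over full span):
  M_3 = 3w₀Lx/20 - w₀L²/30 - w₀x³/(6L) = 3·13·4·(8/3)/20 - 13·4²/30 - 13·(8/3)³/(6·4) = 1456/405 kN·m
Superposition: M = Σ M_i = 55381/6480 kN·m ≈ 8.546451 kN·m

M(8/3) = 55381/6480 kN·m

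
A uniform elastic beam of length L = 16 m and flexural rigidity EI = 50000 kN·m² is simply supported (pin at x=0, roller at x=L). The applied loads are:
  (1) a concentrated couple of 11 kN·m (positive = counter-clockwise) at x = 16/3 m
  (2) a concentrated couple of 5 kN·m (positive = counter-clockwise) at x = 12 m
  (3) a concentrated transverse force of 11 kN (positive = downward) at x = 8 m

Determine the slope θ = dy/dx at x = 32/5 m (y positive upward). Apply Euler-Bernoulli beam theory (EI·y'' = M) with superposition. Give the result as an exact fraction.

Load 1 — applied couple M₀=11 kN·m at a=16/3 m (b=L-a=32/3):
  θ_1 = (M₀x²/(2L)-M₀(x-a)+C₁)/EI  [x>a] with C₁=M₀(3b²-L²)/(6L)=88/9 = (11·(32/5)²/(2·16)-11·((32/5)-(16/3))+(88/9))/50000 = 341/1406250 rad
Load 2 — applied couple M₀=5 kN·m at a=12 m (b=L-a=4):
  θ_2 = (M₀x²/(2L)+C₁)/EI  [x≤a] with C₁=M₀(3b²-L²)/(6L)=-65/6 = (5·(32/5)²/(2·16)+(-65/6))/50000 = -133/1500000 rad
Load 3 — point force P=11 kN at a=8 m (b=L-a=8):
  θ_3 = -Pb(L²-b²-3x²)/(6LEI)  [x≤a] = -11·8·(16²-8²-3·(32/5)²)/(6·16·50000) = -99/78125 rad
Superposition: θ = Σ θ_i = -25051/22500000 rad ≈ -0.001113 rad

θ(32/5) = -25051/22500000 rad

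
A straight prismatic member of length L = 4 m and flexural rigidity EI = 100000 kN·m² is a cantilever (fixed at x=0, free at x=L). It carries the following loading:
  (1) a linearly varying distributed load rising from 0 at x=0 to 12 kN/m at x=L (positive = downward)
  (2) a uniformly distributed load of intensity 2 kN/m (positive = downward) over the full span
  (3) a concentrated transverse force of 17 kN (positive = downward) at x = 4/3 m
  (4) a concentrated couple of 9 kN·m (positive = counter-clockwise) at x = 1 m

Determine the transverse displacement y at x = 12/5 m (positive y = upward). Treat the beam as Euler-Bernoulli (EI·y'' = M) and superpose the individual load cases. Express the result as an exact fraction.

y(12/5) = -440128873/253125000000 m

Load 1 — triangular load w₀=12 kN/m (0→w₀ over full span):
  y_1 = (w₀Lx³/12-w₀L²x²/6-w₀x⁵/(120L))/EI = (12·4·(12/5)³/12-12·4²·(12/5)²/6-12·(12/5)⁵/(120·4))/100000 = -63972/48828125 m
Load 2 — uniform load w=2 kN/m over full span:
  y_2 = -wx²(x²-4Lx+6L²)/(24EI) = -2·(12/5)²·((12/5)²-4·4·(12/5)+6·4²)/(24·100000) = -594/1953125 m
Load 3 — point force P=17 kN at a=4/3 m (b=L-a=8/3):
  y_3 = -Pa²(3x-a)/(6EI)  [x>a] = -17·(4/3)²·(3·(12/5)-(4/3))/(6·100000) = -374/1265625 m
Load 4 — applied couple M₀=9 kN·m at a=1 m (b=L-a=3):
  y_4 = M₀a(2x-a)/(2EI)  [x>a] = 9·1·(2·(12/5)-1)/(2·100000) = 171/1000000 m
Superposition: y = Σ y_i = -440128873/253125000000 m ≈ -0.001739 m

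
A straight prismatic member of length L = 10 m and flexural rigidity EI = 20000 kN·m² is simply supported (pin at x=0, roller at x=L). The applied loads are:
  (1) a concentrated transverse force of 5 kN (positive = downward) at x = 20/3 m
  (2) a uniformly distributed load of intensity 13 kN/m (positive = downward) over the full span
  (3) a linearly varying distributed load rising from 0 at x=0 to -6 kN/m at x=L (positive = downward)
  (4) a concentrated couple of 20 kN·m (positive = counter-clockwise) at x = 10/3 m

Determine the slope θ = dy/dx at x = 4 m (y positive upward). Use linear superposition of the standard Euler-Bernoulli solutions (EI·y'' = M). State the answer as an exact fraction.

Load 1 — point force P=5 kN at a=20/3 m (b=L-a=10/3):
  θ_1 = -Pb(L²-b²-3x²)/(6LEI)  [x≤a] = -5·(10/3)·(10²-(10/3)²-3·4²)/(6·10·20000) = -23/40500 rad
Load 2 — uniform load w=13 kN/m over full span:
  θ_2 = -w(L³-6Lx²+4x³)/(24EI) = -13·(10³-6·10·4²+4·4³)/(24·20000) = -481/60000 rad
Load 3 — triangular load w₀=-6 kN/m (0→w₀ over full span):
  θ_3 = -w₀(7L⁴-30L²x²+15x⁴)/(360LEI) = -(-6)·(7·10⁴-30·10²·4²+15·4⁴)/(360·10·20000) = 323/150000 rad
Load 4 — applied couple M₀=20 kN·m at a=10/3 m (b=L-a=20/3):
  θ_4 = (M₀x²/(2L)-M₀(x-a)+C₁)/EI  [x>a] with C₁=M₀(3b²-L²)/(6L)=100/9 = (20·4²/(2·10)-20·(4-(10/3))+(100/9))/20000 = 31/45000 rad
Superposition: θ = Σ θ_i = -46513/8100000 rad ≈ -0.005742 rad

θ(4) = -46513/8100000 rad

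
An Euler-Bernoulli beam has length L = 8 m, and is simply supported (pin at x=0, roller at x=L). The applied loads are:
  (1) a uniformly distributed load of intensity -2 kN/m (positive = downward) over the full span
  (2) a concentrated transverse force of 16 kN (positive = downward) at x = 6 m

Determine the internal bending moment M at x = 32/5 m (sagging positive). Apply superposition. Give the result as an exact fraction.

M(32/5) = 224/25 kN·m

Load 1 — uniform load w=-2 kN/m over full span:
  M_1 = wx(L-x)/2 = (-2)·(32/5)·(8-(32/5))/2 = -256/25 kN·m
Load 2 — point force P=16 kN at a=6 m (b=L-a=2):
  M_2 = Pa(L-x)/L  [x>a] = 16·6·(8-(32/5))/8 = 96/5 kN·m
Superposition: M = Σ M_i = 224/25 kN·m ≈ 8.960000 kN·m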